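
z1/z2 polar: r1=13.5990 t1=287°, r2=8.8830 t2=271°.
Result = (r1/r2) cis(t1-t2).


r = 13.5990 / 8.8830 = 1.5309
theta = 287° - 271° = 16° = 16° (mod 360)

1.5309 cis(16°)


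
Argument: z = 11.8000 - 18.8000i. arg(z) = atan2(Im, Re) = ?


Re = 11.8, Im = -18.8
arg = atan2(-18.8, 11.8) = -57.8852 degrees

arg(z) = -57.8852 degrees


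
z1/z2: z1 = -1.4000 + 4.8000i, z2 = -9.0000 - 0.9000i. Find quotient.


Conjugate of z2 = -9.0000 + 0.9000i
Numerator: (-1.4000 + 4.8000i)(-9.0000 + 0.9000i) = 8.2800 - 44.4600i
Denominator: (-9)^2 + (-0.9)^2 = 81.81
Result = (8.2800 - 44.4600i)/81.81

0.1012 - 0.5435i


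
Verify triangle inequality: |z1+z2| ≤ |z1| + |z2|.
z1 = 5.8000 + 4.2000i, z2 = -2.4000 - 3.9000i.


|z1| = sqrt(5.8^2 + 4.2^2) = sqrt(51.28) = 7.1610
|z2| = sqrt((-2.4)^2 + (-3.9)^2) = sqrt(20.97) = 4.5793
z1+z2 = 3.4000 + 0.3000i
|z1+z2| = sqrt(11.65) = 3.4132
|z1|+|z2| = 7.1610 + 4.5793 = 11.7403

|z1+z2| = 3.4132 ≤ |z1|+|z2| = 11.7403 (verified)


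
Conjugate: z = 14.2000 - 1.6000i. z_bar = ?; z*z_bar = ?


z_bar = 14.2000 + 1.6000i
z*z_bar = 14.2^2 + (-1.6)^2 = 201.64 + 2.56 = 204.2

z_bar = 14.2000 + 1.6000i, z*z_bar = 204.2


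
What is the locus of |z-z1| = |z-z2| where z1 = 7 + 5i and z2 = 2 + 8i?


Equal distances means the locus is the perpendicular bisector of z1 and z2.
Midpoint = ((7+2)/2, (5+8)/2) = (4.5000, 6.5000)

Perpendicular bisector through (4.5000, 6.5000)


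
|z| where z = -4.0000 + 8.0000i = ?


|z| = sqrt((-4)^2 + 8^2) = sqrt(16 + 64) = sqrt(80) = 8.9443

|z| = 8.9443


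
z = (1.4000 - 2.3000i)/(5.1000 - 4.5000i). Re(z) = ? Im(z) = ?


Multiply by conjugate: (1.4000 - 2.3000i)(5.1000 + 4.5000i) / (5.1^2 + (-4.5)^2)
Numerator real = 1.4*5.1 - (2.3)*(-4.5) = 17.49
Numerator imag = -2.3*5.1 - 1.4*(-4.5) = -5.43
Denominator = 46.26
Re(z) = 17.49/46.26 = 0.3781
Im(z) = -5.43/46.26 = -0.1174

Re(z) = 0.3781, Im(z) = -0.1174


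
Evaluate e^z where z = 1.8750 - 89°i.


e^1.8750 = 6.5208
cos(-89°) = 0.01745
sin(-89°) = -0.99985
Real = 6.5208*0.01745 = 0.1138
Imag = 6.5208*(-0.99985) = -6.5198

0.1138 - 6.5198i


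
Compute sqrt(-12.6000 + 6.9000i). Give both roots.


|z| = sqrt(158.76+47.61) = 14.3656
sqrt((|z|+a)/2) = sqrt((14.3656+(-12.6))/2) = sqrt(0.8828) = 0.9396
sqrt((|z|-a)/2) = sqrt((14.3656-(-12.6))/2) = sqrt(13.4828) = 3.6719

±(0.9396 + 3.6719i) i.e. 0.9396 + 3.6719i and -0.9396 - 3.6719i


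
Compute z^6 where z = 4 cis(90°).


r^6 = 4^6 = 4096
n*theta = 6*90° = 540° = 180° (mod 360)
a = 4096*cos(180°) = -4096.0000
b = 4096*sin(180°) = 0

4096 cis(180°) = -4096.0000 + 0i


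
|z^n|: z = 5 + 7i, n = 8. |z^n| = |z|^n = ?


|z| = sqrt(25+49) = sqrt(74) = 8.6023
|z^8| = |z|^8 = (sqrt(74))^8 = 74^4 = 29986576

|z^8| = 29986576


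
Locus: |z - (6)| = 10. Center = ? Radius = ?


|z - z0| = r is a circle with center z0 and radius r.
Center = (6, 0), radius = 10

Circle with center (6, 0) and radius 10


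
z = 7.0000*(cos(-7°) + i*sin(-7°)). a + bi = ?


a = 7.0000*cos(-7°) = 7.0000*0.992546 = 6.9478
b = 7.0000*sin(-7°) = 7.0000*(-0.12187) = -0.8531

6.9478 - 0.8531i


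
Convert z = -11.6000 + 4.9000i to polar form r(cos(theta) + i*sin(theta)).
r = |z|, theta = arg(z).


r = sqrt(134.56+24.01) = sqrt(158.57) = 12.5925
theta = atan2(4.9, -11.6) = 157.1001 degrees

r = 12.5925, theta = 157.1001 degrees


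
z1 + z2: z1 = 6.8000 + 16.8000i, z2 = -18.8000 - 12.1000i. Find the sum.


Real: 6.8 - 18.8 = -12
Imag: 16.8 - 12.1 = 4.7

-12.0000 + 4.7000i


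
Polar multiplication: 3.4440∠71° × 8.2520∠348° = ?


r = 3.4440 * 8.2520 = 28.4199
theta = 71° + 348° = 419° = 59° (mod 360)

28.4199 cis(59°)


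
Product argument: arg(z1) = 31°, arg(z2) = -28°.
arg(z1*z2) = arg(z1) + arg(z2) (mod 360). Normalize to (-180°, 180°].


arg(z1*z2) = 31° - 28° = 3°
Normalized to (-180°, 180°]: 3°

3°


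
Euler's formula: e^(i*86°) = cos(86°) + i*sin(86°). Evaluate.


cos(86°) = 0.0698
sin(86°) = 0.9976

e^(i*86°) = 0.0698 + 0.9976i


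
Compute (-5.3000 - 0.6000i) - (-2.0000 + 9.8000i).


Real: -5.3 + 2 = -3.3
Imag: -0.6 - 9.8 = -10.4

-3.3000 - 10.4000i


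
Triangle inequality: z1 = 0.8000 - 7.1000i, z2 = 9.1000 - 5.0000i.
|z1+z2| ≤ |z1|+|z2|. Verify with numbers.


|z1| = sqrt(0.8^2 + (-7.1)^2) = sqrt(51.05) = 7.1449
|z2| = sqrt(9.1^2 + (-5)^2) = sqrt(107.81) = 10.3832
z1+z2 = 9.9000 - 12.1000i
|z1+z2| = sqrt(244.42) = 15.6339
|z1|+|z2| = 7.1449 + 10.3832 = 17.5281

|z1+z2| = 15.6339 ≤ |z1|+|z2| = 17.5281 (verified)


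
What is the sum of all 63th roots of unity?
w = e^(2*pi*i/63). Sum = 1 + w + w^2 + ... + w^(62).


The sum of all 63th roots of unity is 0.
Geometric series: (1 - w^63)/(1 - w) = (1-1)/(1-w) = 0 since w^63 = 1, w ≠ 1.
Alternatively: coefficient of z^62 in z^63 - 1 is 0.

0


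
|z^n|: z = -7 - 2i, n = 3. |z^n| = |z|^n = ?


|z| = sqrt(49+4) = sqrt(53) = 7.2801
|z^3| = |z|^3 = (sqrt(53))^3 = 53*sqrt(53)

|z^3| = 53*sqrt(53) ≈ 385.8458


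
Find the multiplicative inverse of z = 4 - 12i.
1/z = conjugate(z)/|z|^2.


|z|^2 = 16+144 = 160
1/z = (4 + 12i)/160

1/z = 0.0250 + 0.0750i


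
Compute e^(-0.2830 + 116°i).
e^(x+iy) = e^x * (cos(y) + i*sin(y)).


e^-0.2830 = 0.75352
cos(116°) = -0.4384
sin(116°) = 0.8988
Real = 0.75352*(-0.4384) = -0.3303
Imag = 0.75352*0.8988 = 0.6773

-0.3303 + 0.6773i


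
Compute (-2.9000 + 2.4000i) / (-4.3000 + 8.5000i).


Conjugate of z2 = -4.3000 - 8.5000i
Numerator: (-2.9000 + 2.4000i)(-4.3000 - 8.5000i) = 32.8700 + 14.3300i
Denominator: (-4.3)^2 + 8.5^2 = 90.74
Result = (32.8700 + 14.3300i)/90.74

0.3622 + 0.1579i


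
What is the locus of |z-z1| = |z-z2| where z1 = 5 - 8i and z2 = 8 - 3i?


Equal distances means the locus is the perpendicular bisector of z1 and z2.
Midpoint = ((5+8)/2, (-8+(-3))/2) = (6.5000, -5.5000)

Perpendicular bisector through (6.5000, -5.5000)


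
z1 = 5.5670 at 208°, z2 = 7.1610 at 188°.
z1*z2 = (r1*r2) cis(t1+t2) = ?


r = 5.5670 * 7.1610 = 39.8653
theta = 208° + 188° = 396° = 36° (mod 360)

39.8653 cis(36°)


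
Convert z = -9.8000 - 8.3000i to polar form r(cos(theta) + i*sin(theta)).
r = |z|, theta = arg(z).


r = sqrt(96.04+68.89) = sqrt(164.93) = 12.8425
theta = atan2(-8.3, -9.8) = -139.7374 degrees

r = 12.8425, theta = -139.7374 degrees


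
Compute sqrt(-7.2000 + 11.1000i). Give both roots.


|z| = sqrt(51.84+123.21) = 13.2306
sqrt((|z|+a)/2) = sqrt((13.2306+(-7.2))/2) = sqrt(3.0153) = 1.7365
sqrt((|z|-a)/2) = sqrt((13.2306-(-7.2))/2) = sqrt(10.2153) = 3.1961

±(1.7365 + 3.1961i) i.e. 1.7365 + 3.1961i and -1.7365 - 3.1961i


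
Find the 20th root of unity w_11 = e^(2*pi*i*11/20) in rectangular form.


Angle = 360*11/20 = 198°
a = cos(198°) = -0.9511
b = sin(198°) = -0.3090

-0.9511 - 0.3090i


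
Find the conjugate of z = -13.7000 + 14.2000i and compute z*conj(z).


z_bar = -13.7000 - 14.2000i
z*z_bar = (-13.7)^2 + 14.2^2 = 187.69 + 201.64 = 389.33

z_bar = -13.7000 - 14.2000i, z*z_bar = 389.33


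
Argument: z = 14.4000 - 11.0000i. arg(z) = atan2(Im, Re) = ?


Re = 14.4, Im = -11
arg = atan2(-11, 14.4) = -37.3758 degrees

arg(z) = -37.3758 degrees


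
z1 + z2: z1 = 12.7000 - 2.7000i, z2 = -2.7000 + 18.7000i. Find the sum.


Real: 12.7 - 2.7 = 10
Imag: -2.7 + 18.7 = 16

10.0000 + 16.0000i


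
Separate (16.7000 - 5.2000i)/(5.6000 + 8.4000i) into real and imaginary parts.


Multiply by conjugate: (16.7000 - 5.2000i)(5.6000 - 8.4000i) / (5.6^2 + 8.4^2)
Numerator real = 16.7*5.6 - (5.2)*8.4 = 49.84
Numerator imag = -5.2*5.6 - 16.7*8.4 = -169.4
Denominator = 101.92
Re(z) = 49.84/101.92 = 0.4890
Im(z) = -169.4/101.92 = -1.6621

Re(z) = 0.4890, Im(z) = -1.6621


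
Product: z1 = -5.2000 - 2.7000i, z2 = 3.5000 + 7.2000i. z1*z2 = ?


Real = -5.2*3.5 - (-2.7)*7.2 = -18.2 - (-19.44) = 1.24
Imag = -5.2*7.2 + 3.5*(-2.7) = -37.44 - (9.45) = -46.89

1.2400 - 46.8900i


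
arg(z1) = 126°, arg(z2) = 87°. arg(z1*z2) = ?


arg(z1*z2) = 126° + 87° = 213°
Normalized to (-180°, 180°]: -147°

-147°


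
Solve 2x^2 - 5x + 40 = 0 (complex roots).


disc = (-5)^2 - 4*2*40 = 25 - 320 = -295
sqrt(|disc|) = sqrt(295) = 17.1756
Real part = 5/(2*2) = 1.2500
Imag part = 17.1756/(2*2) = 4.2939

1.2500 ± 4.2939i


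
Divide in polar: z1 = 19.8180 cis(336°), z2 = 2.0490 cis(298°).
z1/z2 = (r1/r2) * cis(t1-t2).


r = 19.8180 / 2.0490 = 9.6720
theta = 336° - 298° = 38° = 38° (mod 360)

9.6720 cis(38°)


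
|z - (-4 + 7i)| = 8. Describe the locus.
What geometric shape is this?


|z - z0| = r is a circle with center z0 and radius r.
Center = (-4, 7), radius = 8

Circle with center (-4, 7) and radius 8


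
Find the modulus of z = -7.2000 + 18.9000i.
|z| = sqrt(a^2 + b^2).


|z| = sqrt((-7.2)^2 + 18.9^2) = sqrt(51.84 + 357.21) = sqrt(409.05) = 20.2250

|z| = 20.2250


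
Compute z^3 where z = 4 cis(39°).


r^3 = 4^3 = 64
n*theta = 3*39° = 117° = 117° (mod 360)
a = 64*cos(117°) = -29.0554
b = 64*sin(117°) = 57.0244

64 cis(117°) = -29.0554 + 57.0244i


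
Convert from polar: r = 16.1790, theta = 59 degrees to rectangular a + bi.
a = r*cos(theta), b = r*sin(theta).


a = 16.1790*cos(59°) = 16.1790*0.51504 = 8.3328
b = 16.1790*sin(59°) = 16.1790*0.857167 = 13.8681

8.3328 + 13.8681i


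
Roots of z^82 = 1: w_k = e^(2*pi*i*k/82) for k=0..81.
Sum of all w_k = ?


The sum of all 82th roots of unity is 0.
Geometric series: (1 - w^82)/(1 - w) = (1-1)/(1-w) = 0 since w^82 = 1, w ≠ 1.
Alternatively: coefficient of z^81 in z^82 - 1 is 0.

0


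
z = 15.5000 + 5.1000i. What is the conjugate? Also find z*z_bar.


z_bar = 15.5000 - 5.1000i
z*z_bar = 15.5^2 + 5.1^2 = 240.25 + 26.01 = 266.26

z_bar = 15.5000 - 5.1000i, z*z_bar = 266.26


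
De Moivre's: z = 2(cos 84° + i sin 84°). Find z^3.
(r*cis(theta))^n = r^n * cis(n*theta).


r^3 = 2^3 = 8
n*theta = 3*84° = 252° = 252° (mod 360)
a = 8*cos(252°) = -2.4721
b = 8*sin(252°) = -7.6085

8 cis(252°) = -2.4721 - 7.6085i


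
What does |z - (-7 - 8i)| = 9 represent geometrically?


|z - z0| = r is a circle with center z0 and radius r.
Center = (-7, -8), radius = 9

Circle with center (-7, -8) and radius 9


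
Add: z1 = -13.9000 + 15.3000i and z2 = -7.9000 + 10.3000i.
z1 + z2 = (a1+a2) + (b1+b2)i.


Real: -13.9 - 7.9 = -21.8
Imag: 15.3 + 10.3 = 25.6

-21.8000 + 25.6000i


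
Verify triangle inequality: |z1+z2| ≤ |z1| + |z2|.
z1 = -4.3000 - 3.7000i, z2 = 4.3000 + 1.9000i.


|z1| = sqrt((-4.3)^2 + (-3.7)^2) = sqrt(32.18) = 5.6727
|z2| = sqrt(4.3^2 + 1.9^2) = sqrt(22.1) = 4.7011
z1+z2 = -1.8000i
|z1+z2| = sqrt(3.24) = 1.8000
|z1|+|z2| = 5.6727 + 4.7011 = 10.3738

|z1+z2| = 1.8000 ≤ |z1|+|z2| = 10.3738 (verified)


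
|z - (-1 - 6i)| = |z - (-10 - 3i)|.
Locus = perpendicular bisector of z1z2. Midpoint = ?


Equal distances means the locus is the perpendicular bisector of z1 and z2.
Midpoint = ((-1+(-10))/2, (-6+(-3))/2) = (-5.5000, -4.5000)

Perpendicular bisector through (-5.5000, -4.5000)


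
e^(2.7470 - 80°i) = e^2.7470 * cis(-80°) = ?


e^2.7470 = 15.59577
cos(-80°) = 0.17365
sin(-80°) = -0.984808
Real = 15.59577*0.17365 = 2.7082
Imag = 15.59577*(-0.984808) = -15.3588

2.7082 - 15.3588i


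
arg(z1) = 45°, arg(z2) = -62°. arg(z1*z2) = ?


arg(z1*z2) = 45° - 62° = -17°
Normalized to (-180°, 180°]: -17°

-17°


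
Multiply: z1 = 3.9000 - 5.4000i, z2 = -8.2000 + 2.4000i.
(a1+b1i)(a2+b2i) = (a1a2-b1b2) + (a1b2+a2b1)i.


Real = 3.9*(-8.2) - (-5.4)*2.4 = -31.98 - (-12.96) = -19.02
Imag = 3.9*2.4 - (8.2)*(-5.4) = 9.36 + 44.28 = 53.64

-19.0200 + 53.6400i


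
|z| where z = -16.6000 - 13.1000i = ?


|z| = sqrt((-16.6)^2 + (-13.1)^2) = sqrt(275.56 + 171.61) = sqrt(447.17) = 21.1464

|z| = 21.1464


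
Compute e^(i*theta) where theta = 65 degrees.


cos(65°) = 0.4226
sin(65°) = 0.9063

e^(i*65°) = 0.4226 + 0.9063i


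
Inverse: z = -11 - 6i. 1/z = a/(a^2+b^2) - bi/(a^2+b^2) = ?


|z|^2 = 121+36 = 157
1/z = (-11 + 6i)/157

1/z = -0.0701 + 0.0382i


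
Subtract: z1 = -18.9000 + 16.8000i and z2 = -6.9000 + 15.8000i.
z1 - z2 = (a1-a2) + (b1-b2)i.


Real: -18.9 + 6.9 = -12
Imag: 16.8 - 15.8 = 1

-12.0000 + i


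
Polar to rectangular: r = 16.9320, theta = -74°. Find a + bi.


a = 16.9320*cos(-74°) = 16.9320*0.27564 = 4.6671
b = 16.9320*sin(-74°) = 16.9320*(-0.96126) = -16.2761

4.6671 - 16.2761i


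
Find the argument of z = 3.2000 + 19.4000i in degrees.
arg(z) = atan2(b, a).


Re = 3.2, Im = 19.4
arg = atan2(19.4, 3.2) = 80.6335 degrees

arg(z) = 80.6335 degrees


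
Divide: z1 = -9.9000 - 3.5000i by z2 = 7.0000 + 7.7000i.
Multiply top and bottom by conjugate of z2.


Conjugate of z2 = 7.0000 - 7.7000i
Numerator: (-9.9000 - 3.5000i)(7.0000 - 7.7000i) = -96.2500 + 51.7300i
Denominator: 7^2 + 7.7^2 = 108.29
Result = (-96.2500 + 51.7300i)/108.29

-0.8888 + 0.4777i


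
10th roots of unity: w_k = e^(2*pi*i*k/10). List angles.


The 10th roots of unity are cis(360k/10°) for k=0..9
Angle step = 360/10 = 36°
Primitive root: cis(36°)
Primitive root = 0.8090 + 0.5878i

10 roots at angles: 0°, 36°, 72°, 108°, 144°, 180°, 216°, 252°, 288°, 324°


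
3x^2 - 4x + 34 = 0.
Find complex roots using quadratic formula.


disc = (-4)^2 - 4*3*34 = 16 - 408 = -392
sqrt(|disc|) = sqrt(392) = 19.7990
Real part = 4/(2*3) = 0.6667
Imag part = 19.7990/(2*3) = 3.2998

0.6667 ± 3.2998i


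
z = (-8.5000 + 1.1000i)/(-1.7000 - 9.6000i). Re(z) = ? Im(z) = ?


Multiply by conjugate: (-8.5000 + 1.1000i)(-1.7000 + 9.6000i) / ((-1.7)^2 + (-9.6)^2)
Numerator real = -8.5*(-1.7) + 1.1*(-9.6) = 3.89
Numerator imag = 1.1*(-1.7) - (-8.5)*(-9.6) = -83.47
Denominator = 95.05
Re(z) = 3.89/95.05 = 0.0409
Im(z) = -83.47/95.05 = -0.8782

Re(z) = 0.0409, Im(z) = -0.8782


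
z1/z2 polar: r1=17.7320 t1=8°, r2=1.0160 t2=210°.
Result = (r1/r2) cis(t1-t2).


r = 17.7320 / 1.0160 = 17.4528
theta = 8° - 210° = -202° = 158° (mod 360)

17.4528 cis(158°)


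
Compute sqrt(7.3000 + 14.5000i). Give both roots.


|z| = sqrt(53.29+210.25) = 16.2339
sqrt((|z|+a)/2) = sqrt((16.2339+7.3)/2) = sqrt(11.7670) = 3.4303
sqrt((|z|-a)/2) = sqrt((16.2339-7.3)/2) = sqrt(4.4670) = 2.1135

±(3.4303 + 2.1135i) i.e. 3.4303 + 2.1135i and -3.4303 - 2.1135i


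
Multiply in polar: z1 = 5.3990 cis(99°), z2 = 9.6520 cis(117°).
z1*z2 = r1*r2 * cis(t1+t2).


r = 5.3990 * 9.6520 = 52.1111
theta = 99° + 117° = 216° = 216° (mod 360)

52.1111 cis(216°)


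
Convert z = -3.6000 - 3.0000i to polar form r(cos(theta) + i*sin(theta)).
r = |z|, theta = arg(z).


r = sqrt(12.96+9) = sqrt(21.96) = 4.6861
theta = atan2(-3, -3.6) = -140.1944 degrees

r = 4.6861, theta = -140.1944 degrees


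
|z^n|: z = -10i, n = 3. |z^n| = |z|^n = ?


|z| = sqrt(0+100) = sqrt(100) = 10
|z^3| = |z|^3 = 10^3 = 1000

|z^3| = 1000


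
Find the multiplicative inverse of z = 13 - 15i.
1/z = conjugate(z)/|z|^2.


|z|^2 = 169+225 = 394
1/z = (13 + 15i)/394

1/z = 0.0330 + 0.0381i


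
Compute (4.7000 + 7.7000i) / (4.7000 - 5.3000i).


Conjugate of z2 = 4.7000 + 5.3000i
Numerator: (4.7000 + 7.7000i)(4.7000 + 5.3000i) = -18.7200 + 61.1000i
Denominator: 4.7^2 + (-5.3)^2 = 50.18
Result = (-18.7200 + 61.1000i)/50.18

-0.3731 + 1.2176i


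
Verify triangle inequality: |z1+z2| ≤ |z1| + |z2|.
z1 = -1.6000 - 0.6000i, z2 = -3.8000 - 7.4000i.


|z1| = sqrt((-1.6)^2 + (-0.6)^2) = sqrt(2.92) = 1.7088
|z2| = sqrt((-3.8)^2 + (-7.4)^2) = sqrt(69.2) = 8.3187
z1+z2 = -5.4000 - 8.0000i
|z1+z2| = sqrt(93.16) = 9.6519
|z1|+|z2| = 1.7088 + 8.3187 = 10.0275

|z1+z2| = 9.6519 ≤ |z1|+|z2| = 10.0275 (verified)


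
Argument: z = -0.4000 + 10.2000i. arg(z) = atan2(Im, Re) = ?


Re = -0.4, Im = 10.2
arg = atan2(10.2, -0.4) = 92.2457 degrees

arg(z) = 92.2457 degrees


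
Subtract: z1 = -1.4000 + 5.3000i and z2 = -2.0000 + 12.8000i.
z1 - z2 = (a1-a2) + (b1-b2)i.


Real: -1.4 + 2 = 0.6
Imag: 5.3 - 12.8 = -7.5

0.6000 - 7.5000i


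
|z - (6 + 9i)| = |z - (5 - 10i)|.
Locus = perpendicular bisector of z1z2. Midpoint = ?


Equal distances means the locus is the perpendicular bisector of z1 and z2.
Midpoint = ((6+5)/2, (9+(-10))/2) = (5.5000, -0.5000)

Perpendicular bisector through (5.5000, -0.5000)


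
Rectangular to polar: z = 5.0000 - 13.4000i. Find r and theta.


r = sqrt(25+179.56) = sqrt(204.56) = 14.3024
theta = atan2(-13.4, 5) = -69.5377 degrees

r = 14.3024, theta = -69.5377 degrees


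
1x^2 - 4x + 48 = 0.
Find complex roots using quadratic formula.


disc = (-4)^2 - 4*1*48 = 16 - 192 = -176
sqrt(|disc|) = sqrt(176) = 13.2665
Real part = 4/(2*1) = 2.0000
Imag part = 13.2665/(2*1) = 6.6332

2.0000 ± 6.6332i


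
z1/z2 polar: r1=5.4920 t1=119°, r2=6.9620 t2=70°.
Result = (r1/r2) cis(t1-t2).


r = 5.4920 / 6.9620 = 0.7889
theta = 119° - 70° = 49° = 49° (mod 360)

0.7889 cis(49°)


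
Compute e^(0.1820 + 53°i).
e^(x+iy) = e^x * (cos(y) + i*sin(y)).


e^0.1820 = 1.19961
cos(53°) = 0.6018
sin(53°) = 0.79864
Real = 1.19961*0.6018 = 0.7219
Imag = 1.19961*0.79864 = 0.9581

0.7219 + 0.9581i


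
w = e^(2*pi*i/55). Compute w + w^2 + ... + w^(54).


With w = e^(2*pi*i/55), all 55 of the 55th roots of unity w^0 = 1, w, ..., w^(54) sum to 0: 1 + w + ... + w^(54) = (1 - w^55)/(1 - w) = 0 since w^55 = 1, w ≠ 1.
Removing the root 1: w + w^2 + ... + w^(54) = 0 - 1 = -1

Sum = -1


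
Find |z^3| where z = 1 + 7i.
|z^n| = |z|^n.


|z| = sqrt(1+49) = sqrt(50) = 7.0711
|z^3| = |z|^3 = (sqrt(50))^3 = 50*sqrt(50)

|z^3| = 50*sqrt(50) ≈ 353.5534


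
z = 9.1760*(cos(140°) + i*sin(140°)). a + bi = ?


a = 9.1760*cos(140°) = 9.1760*(-0.76604) = -7.0292
b = 9.1760*sin(140°) = 9.1760*0.64279 = 5.8982

-7.0292 + 5.8982i


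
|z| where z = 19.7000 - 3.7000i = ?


|z| = sqrt(19.7^2 + (-3.7)^2) = sqrt(388.09 + 13.69) = sqrt(401.78) = 20.0445

|z| = 20.0445


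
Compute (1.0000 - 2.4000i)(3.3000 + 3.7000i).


Real = 1*3.3 - (-2.4)*3.7 = 3.3 - (-8.88) = 12.18
Imag = 1*3.7 + 3.3*(-2.4) = 3.7 - (7.92) = -4.22

12.1800 - 4.2200i


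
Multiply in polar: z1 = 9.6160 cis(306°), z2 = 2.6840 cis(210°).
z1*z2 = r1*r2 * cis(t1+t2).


r = 9.6160 * 2.6840 = 25.8093
theta = 306° + 210° = 516° = 156° (mod 360)

25.8093 cis(156°)


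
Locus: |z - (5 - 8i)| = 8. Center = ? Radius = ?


|z - z0| = r is a circle with center z0 and radius r.
Center = (5, -8), radius = 8

Circle with center (5, -8) and radius 8


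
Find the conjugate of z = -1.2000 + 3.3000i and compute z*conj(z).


z_bar = -1.2000 - 3.3000i
z*z_bar = (-1.2)^2 + 3.3^2 = 1.44 + 10.89 = 12.33

z_bar = -1.2000 - 3.3000i, z*z_bar = 12.33


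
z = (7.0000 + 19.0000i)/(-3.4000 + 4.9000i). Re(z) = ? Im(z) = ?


Multiply by conjugate: (7.0000 + 19.0000i)(-3.4000 - 4.9000i) / ((-3.4)^2 + 4.9^2)
Numerator real = 7*(-3.4) + 19*4.9 = 69.3
Numerator imag = 19*(-3.4) - 7*4.9 = -98.9
Denominator = 35.57
Re(z) = 69.3/35.57 = 1.9483
Im(z) = -98.9/35.57 = -2.7804

Re(z) = 1.9483, Im(z) = -2.7804


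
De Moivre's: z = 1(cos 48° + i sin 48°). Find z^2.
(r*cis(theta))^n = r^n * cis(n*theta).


r^2 = 1^2 = 1
n*theta = 2*48° = 96° = 96° (mod 360)
a = 1*cos(96°) = -0.1045
b = 1*sin(96°) = 0.9945

1 cis(96°) = -0.1045 + 0.9945i


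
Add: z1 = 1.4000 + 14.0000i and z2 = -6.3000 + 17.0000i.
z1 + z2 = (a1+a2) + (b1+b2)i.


Real: 1.4 - 6.3 = -4.9
Imag: 14 + 17 = 31

-4.9000 + 31.0000i


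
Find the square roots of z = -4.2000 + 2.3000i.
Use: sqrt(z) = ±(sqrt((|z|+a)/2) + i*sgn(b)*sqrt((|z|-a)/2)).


|z| = sqrt(17.64+5.29) = 4.7885
sqrt((|z|+a)/2) = sqrt((4.7885+(-4.2))/2) = sqrt(0.2943) = 0.5425
sqrt((|z|-a)/2) = sqrt((4.7885-(-4.2))/2) = sqrt(4.4943) = 2.1200

±(0.5425 + 2.1200i) i.e. 0.5425 + 2.1200i and -0.5425 - 2.1200i


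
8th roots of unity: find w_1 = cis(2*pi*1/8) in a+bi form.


Angle = 360*1/8 = 45°
a = cos(45°) = 0.7071
b = sin(45°) = 0.7071

0.7071 + 0.7071i


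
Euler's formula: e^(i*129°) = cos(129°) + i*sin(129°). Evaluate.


cos(129°) = -0.6293
sin(129°) = 0.7771

e^(i*129°) = -0.6293 + 0.7771i


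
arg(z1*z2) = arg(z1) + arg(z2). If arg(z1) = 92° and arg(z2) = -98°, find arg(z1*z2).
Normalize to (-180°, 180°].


arg(z1*z2) = 92° - 98° = -6°
Normalized to (-180°, 180°]: -6°

-6°


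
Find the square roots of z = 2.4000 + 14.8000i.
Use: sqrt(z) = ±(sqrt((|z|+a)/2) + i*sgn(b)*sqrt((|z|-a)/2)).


|z| = sqrt(5.76+219.04) = 14.9933
sqrt((|z|+a)/2) = sqrt((14.9933+2.4)/2) = sqrt(8.6967) = 2.9490
sqrt((|z|-a)/2) = sqrt((14.9933-2.4)/2) = sqrt(6.2967) = 2.5093

±(2.9490 + 2.5093i) i.e. 2.9490 + 2.5093i and -2.9490 - 2.5093i


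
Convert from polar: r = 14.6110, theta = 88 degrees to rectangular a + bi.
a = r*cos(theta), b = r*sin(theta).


a = 14.6110*cos(88°) = 14.6110*0.0349 = 0.5099
b = 14.6110*sin(88°) = 14.6110*0.99939 = 14.6021

0.5099 + 14.6021i


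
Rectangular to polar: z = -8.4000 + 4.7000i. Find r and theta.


r = sqrt(70.56+22.09) = sqrt(92.65) = 9.6255
theta = atan2(4.7, -8.4) = 150.7719 degrees

r = 9.6255, theta = 150.7719 degrees


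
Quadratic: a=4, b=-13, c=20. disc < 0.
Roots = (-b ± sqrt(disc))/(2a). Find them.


disc = (-13)^2 - 4*4*20 = 169 - 320 = -151
sqrt(|disc|) = sqrt(151) = 12.2882
Real part = 13/(2*4) = 1.6250
Imag part = 12.2882/(2*4) = 1.5360

1.6250 ± 1.5360i


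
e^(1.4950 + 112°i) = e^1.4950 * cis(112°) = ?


e^1.4950 = 4.4593
cos(112°) = -0.3746
sin(112°) = 0.92718
Real = 4.4593*(-0.3746) = -1.6705
Imag = 4.4593*0.92718 = 4.1346

-1.6705 + 4.1346i


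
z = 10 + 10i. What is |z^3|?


|z| = sqrt(100+100) = sqrt(200) = 14.1421
|z^3| = |z|^3 = (sqrt(200))^3 = 200*sqrt(200)

|z^3| = 200*sqrt(200) ≈ 2828.4271


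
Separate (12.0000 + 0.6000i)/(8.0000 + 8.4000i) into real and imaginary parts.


Multiply by conjugate: (12.0000 + 0.6000i)(8.0000 - 8.4000i) / (8^2 + 8.4^2)
Numerator real = 12*8 + 0.6*8.4 = 101.04
Numerator imag = 0.6*8 - 12*8.4 = -96
Denominator = 134.56
Re(z) = 101.04/134.56 = 0.7509
Im(z) = -96/134.56 = -0.7134

Re(z) = 0.7509, Im(z) = -0.7134


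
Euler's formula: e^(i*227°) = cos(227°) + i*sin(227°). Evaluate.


cos(227°) = -0.6820
sin(227°) = -0.7314

e^(i*227°) = -0.6820 - 0.7314i


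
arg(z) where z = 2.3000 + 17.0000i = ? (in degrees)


Re = 2.3, Im = 17
arg = atan2(17, 2.3) = 82.2950 degrees

arg(z) = 82.2950 degrees


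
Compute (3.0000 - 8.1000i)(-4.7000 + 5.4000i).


Real = 3*(-4.7) - (-8.1)*5.4 = -14.1 - (-43.74) = 29.64
Imag = 3*5.4 - (4.7)*(-8.1) = 16.2 + 38.07 = 54.27

29.6400 + 54.2700i


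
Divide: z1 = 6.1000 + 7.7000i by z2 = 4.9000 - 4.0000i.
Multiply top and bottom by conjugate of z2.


Conjugate of z2 = 4.9000 + 4.0000i
Numerator: (6.1000 + 7.7000i)(4.9000 + 4.0000i) = -0.9100 + 62.1300i
Denominator: 4.9^2 + (-4)^2 = 40.01
Result = (-0.9100 + 62.1300i)/40.01

-0.0227 + 1.5529i


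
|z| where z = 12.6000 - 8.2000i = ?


|z| = sqrt(12.6^2 + (-8.2)^2) = sqrt(158.76 + 67.24) = sqrt(226) = 15.0333

|z| = 15.0333


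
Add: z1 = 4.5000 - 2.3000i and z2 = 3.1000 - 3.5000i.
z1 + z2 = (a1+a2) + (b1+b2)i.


Real: 4.5 + 3.1 = 7.6
Imag: -2.3 - 3.5 = -5.8

7.6000 - 5.8000i


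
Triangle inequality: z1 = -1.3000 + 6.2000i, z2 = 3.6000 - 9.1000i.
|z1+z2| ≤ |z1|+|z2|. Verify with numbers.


|z1| = sqrt((-1.3)^2 + 6.2^2) = sqrt(40.13) = 6.3348
|z2| = sqrt(3.6^2 + (-9.1)^2) = sqrt(95.77) = 9.7862
z1+z2 = 2.3000 - 2.9000i
|z1+z2| = sqrt(13.7) = 3.7014
|z1|+|z2| = 6.3348 + 9.7862 = 16.1210

|z1+z2| = 3.7014 ≤ |z1|+|z2| = 16.1210 (verified)


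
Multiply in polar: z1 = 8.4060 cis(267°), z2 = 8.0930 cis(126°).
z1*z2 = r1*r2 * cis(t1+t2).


r = 8.4060 * 8.0930 = 68.0298
theta = 267° + 126° = 393° = 33° (mod 360)

68.0298 cis(33°)


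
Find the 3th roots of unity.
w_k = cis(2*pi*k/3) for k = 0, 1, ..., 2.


The 3th roots of unity are cis(360k/3°) for k=0..2
Angle step = 360/3 = 120°
Primitive root: cis(120°)
Primitive root = -0.5000 + 0.8660i

3 roots at angles: 0°, 120°, 240°


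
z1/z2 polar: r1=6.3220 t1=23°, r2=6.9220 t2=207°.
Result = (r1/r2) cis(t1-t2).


r = 6.3220 / 6.9220 = 0.9133
theta = 23° - 207° = -184° = 176° (mod 360)

0.9133 cis(176°)


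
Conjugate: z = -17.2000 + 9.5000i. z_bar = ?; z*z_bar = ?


z_bar = -17.2000 - 9.5000i
z*z_bar = (-17.2)^2 + 9.5^2 = 295.84 + 90.25 = 386.09

z_bar = -17.2000 - 9.5000i, z*z_bar = 386.09


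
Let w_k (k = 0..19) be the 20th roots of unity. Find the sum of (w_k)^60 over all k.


The roots are w_k = w^k with w = e^(2*pi*i/20), and (w^k)^60 = (w^60)^k.
So S = 1 + u + u^2 + ... + u^(19) with u = w^60.
60 = 3*20 + 0, so 60 is a multiple of 20 and u = (w^20)^3 = 1.
Every one of the 20 terms equals 1: S = 20

S = 20


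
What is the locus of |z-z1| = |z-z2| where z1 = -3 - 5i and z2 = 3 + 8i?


Equal distances means the locus is the perpendicular bisector of z1 and z2.
Midpoint = ((-3+3)/2, (-5+8)/2) = (0, 1.5000)

Perpendicular bisector through (0, 1.5000)


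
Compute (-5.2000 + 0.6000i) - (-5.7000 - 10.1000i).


Real: -5.2 + 5.7 = 0.5
Imag: 0.6 + 10.1 = 10.7

0.5000 + 10.7000i


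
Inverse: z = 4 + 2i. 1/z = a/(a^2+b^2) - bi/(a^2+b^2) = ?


|z|^2 = 16+4 = 20
1/z = (4 - 2i)/20

1/z = 0.2000 - 0.1000i


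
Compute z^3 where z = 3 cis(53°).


r^3 = 3^3 = 27
n*theta = 3*53° = 159° = 159° (mod 360)
a = 27*cos(159°) = -25.2067
b = 27*sin(159°) = 9.6759

27 cis(159°) = -25.2067 + 9.6759i


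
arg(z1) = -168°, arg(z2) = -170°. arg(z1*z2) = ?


arg(z1*z2) = -168° - 170° = -338°
Normalized to (-180°, 180°]: 22°

22°


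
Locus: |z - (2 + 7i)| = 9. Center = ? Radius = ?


|z - z0| = r is a circle with center z0 and radius r.
Center = (2, 7), radius = 9

Circle with center (2, 7) and radius 9


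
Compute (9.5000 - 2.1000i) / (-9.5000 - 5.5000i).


Conjugate of z2 = -9.5000 + 5.5000i
Numerator: (9.5000 - 2.1000i)(-9.5000 + 5.5000i) = -78.7000 + 72.2000i
Denominator: (-9.5)^2 + (-5.5)^2 = 120.5
Result = (-78.7000 + 72.2000i)/120.5

-0.6531 + 0.5992i


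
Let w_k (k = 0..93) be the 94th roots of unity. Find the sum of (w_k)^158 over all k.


The roots are w_k = w^k with w = e^(2*pi*i/94), and (w^k)^158 = (w^158)^k.
So S = 1 + u + u^2 + ... + u^(93) with u = w^158.
158 = 1*94 + 64, so 158 is not a multiple of 94: u = (w^94)^1 * w^64 = w^64 ≠ 1 (w is a primitive 94th root), while u^94 = (w^94)^158 = 1.
Geometric series: S = (1 - u^94)/(1 - u) = (1 - 1)/(1 - u) = 0

S = 0


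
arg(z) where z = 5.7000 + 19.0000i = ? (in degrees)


Re = 5.7, Im = 19
arg = atan2(19, 5.7) = 73.3008 degrees

arg(z) = 73.3008 degrees


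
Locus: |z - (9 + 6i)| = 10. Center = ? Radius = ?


|z - z0| = r is a circle with center z0 and radius r.
Center = (9, 6), radius = 10

Circle with center (9, 6) and radius 10


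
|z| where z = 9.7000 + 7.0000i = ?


|z| = sqrt(9.7^2 + 7^2) = sqrt(94.09 + 49) = sqrt(143.09) = 11.9620

|z| = 11.9620


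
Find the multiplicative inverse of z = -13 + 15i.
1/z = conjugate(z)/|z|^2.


|z|^2 = 169+225 = 394
1/z = (-13 - 15i)/394

1/z = -0.0330 - 0.0381i


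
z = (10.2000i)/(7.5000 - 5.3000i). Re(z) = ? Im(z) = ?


Multiply by conjugate: (10.2000i)(7.5000 + 5.3000i) / (7.5^2 + (-5.3)^2)
Numerator real = 0*7.5 + 10.2*(-5.3) = -54.06
Numerator imag = 10.2*7.5 - 0*(-5.3) = 76.5
Denominator = 84.34
Re(z) = -54.06/84.34 = -0.6410
Im(z) = 76.5/84.34 = 0.9070

Re(z) = -0.6410, Im(z) = 0.9070


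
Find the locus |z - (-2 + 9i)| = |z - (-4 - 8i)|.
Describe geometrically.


Equal distances means the locus is the perpendicular bisector of z1 and z2.
Midpoint = ((-2+(-4))/2, (9+(-8))/2) = (-3.0000, 0.5000)

Perpendicular bisector through (-3.0000, 0.5000)


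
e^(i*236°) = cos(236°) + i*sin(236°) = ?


cos(236°) = -0.5592
sin(236°) = -0.8290

e^(i*236°) = -0.5592 - 0.8290i


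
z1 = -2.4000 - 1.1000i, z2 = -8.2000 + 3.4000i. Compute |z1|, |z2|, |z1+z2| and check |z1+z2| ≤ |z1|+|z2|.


|z1| = sqrt((-2.4)^2 + (-1.1)^2) = sqrt(6.97) = 2.6401
|z2| = sqrt((-8.2)^2 + 3.4^2) = sqrt(78.8) = 8.8769
z1+z2 = -10.6000 + 2.3000i
|z1+z2| = sqrt(117.65) = 10.8467
|z1|+|z2| = 2.6401 + 8.8769 = 11.5170

|z1+z2| = 10.8467 ≤ |z1|+|z2| = 11.5170 (verified)


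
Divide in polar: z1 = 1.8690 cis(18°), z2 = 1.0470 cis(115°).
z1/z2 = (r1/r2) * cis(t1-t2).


r = 1.8690 / 1.0470 = 1.7851
theta = 18° - 115° = -97° = 263° (mod 360)

1.7851 cis(263°)


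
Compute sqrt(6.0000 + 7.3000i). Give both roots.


|z| = sqrt(36+53.29) = 9.4493
sqrt((|z|+a)/2) = sqrt((9.4493+6)/2) = sqrt(7.7247) = 2.7793
sqrt((|z|-a)/2) = sqrt((9.4493-6)/2) = sqrt(1.7247) = 1.3133

±(2.7793 + 1.3133i) i.e. 2.7793 + 1.3133i and -2.7793 - 1.3133i


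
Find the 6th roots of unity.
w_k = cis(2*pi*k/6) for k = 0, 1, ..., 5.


The 6th roots of unity are cis(360k/6°) for k=0..5
Angle step = 360/6 = 60°
Primitive root: cis(60°)
Primitive root = 0.5000 + 0.8660i

6 roots at angles: 0°, 60°, 120°, 180°, 240°, 300°


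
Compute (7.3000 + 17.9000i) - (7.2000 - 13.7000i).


Real: 7.3 - 7.2 = 0.1
Imag: 17.9 + 13.7 = 31.6

0.1000 + 31.6000i


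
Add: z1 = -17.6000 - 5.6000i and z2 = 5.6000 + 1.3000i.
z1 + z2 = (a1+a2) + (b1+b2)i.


Real: -17.6 + 5.6 = -12
Imag: -5.6 + 1.3 = -4.3

-12.0000 - 4.3000i


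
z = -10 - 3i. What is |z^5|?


|z| = sqrt(100+9) = sqrt(109) = 10.4403
|z^5| = |z|^5 = (sqrt(109))^5 = 109^2 * sqrt(109) = 11881*sqrt(109)

|z^5| = 11881*sqrt(109) ≈ 124041.2816


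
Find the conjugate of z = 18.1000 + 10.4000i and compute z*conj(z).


z_bar = 18.1000 - 10.4000i
z*z_bar = 18.1^2 + 10.4^2 = 327.61 + 108.16 = 435.77

z_bar = 18.1000 - 10.4000i, z*z_bar = 435.77


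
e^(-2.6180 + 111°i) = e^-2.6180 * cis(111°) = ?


e^-2.6180 = 0.0729
cos(111°) = -0.3584
sin(111°) = 0.9336
Real = 0.0729*(-0.3584) = -0.0261
Imag = 0.0729*0.9336 = 0.0681

-0.0261 + 0.0681i


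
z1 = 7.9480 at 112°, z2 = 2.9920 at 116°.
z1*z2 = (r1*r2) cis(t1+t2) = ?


r = 7.9480 * 2.9920 = 23.7804
theta = 112° + 116° = 228° = 228° (mod 360)

23.7804 cis(228°)


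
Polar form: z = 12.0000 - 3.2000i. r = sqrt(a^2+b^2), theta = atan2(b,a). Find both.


r = sqrt(144+10.24) = sqrt(154.24) = 12.4193
theta = atan2(-3.2, 12) = -14.9314 degrees

r = 12.4193, theta = -14.9314 degrees


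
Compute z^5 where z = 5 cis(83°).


r^5 = 5^5 = 3125
n*theta = 5*83° = 415° = 55° (mod 360)
a = 3125*cos(55°) = 1792.4264
b = 3125*sin(55°) = 2559.8501

3125 cis(55°) = 1792.4264 + 2559.8501i


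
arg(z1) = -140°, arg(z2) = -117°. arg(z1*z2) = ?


arg(z1*z2) = -140° - 117° = -257°
Normalized to (-180°, 180°]: 103°

103°


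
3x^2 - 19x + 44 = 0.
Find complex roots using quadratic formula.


disc = (-19)^2 - 4*3*44 = 361 - 528 = -167
sqrt(|disc|) = sqrt(167) = 12.9228
Real part = 19/(2*3) = 3.1667
Imag part = 12.9228/(2*3) = 2.1538

3.1667 ± 2.1538i


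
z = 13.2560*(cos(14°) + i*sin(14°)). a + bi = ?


a = 13.2560*cos(14°) = 13.2560*0.970296 = 12.8622
b = 13.2560*sin(14°) = 13.2560*0.24192 = 3.2069

12.8622 + 3.2069i


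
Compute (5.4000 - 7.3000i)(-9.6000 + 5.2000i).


Real = 5.4*(-9.6) - (-7.3)*5.2 = -51.84 - (-37.96) = -13.88
Imag = 5.4*5.2 - (9.6)*(-7.3) = 28.08 + 70.08 = 98.16

-13.8800 + 98.1600i


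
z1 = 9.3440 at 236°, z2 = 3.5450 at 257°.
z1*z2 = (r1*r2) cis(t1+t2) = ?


r = 9.3440 * 3.5450 = 33.1245
theta = 236° + 257° = 493° = 133° (mod 360)

33.1245 cis(133°)


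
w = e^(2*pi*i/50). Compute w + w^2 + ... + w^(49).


With w = e^(2*pi*i/50), all 50 of the 50th roots of unity w^0 = 1, w, ..., w^(49) sum to 0: 1 + w + ... + w^(49) = (1 - w^50)/(1 - w) = 0 since w^50 = 1, w ≠ 1.
Removing the root 1: w + w^2 + ... + w^(49) = 0 - 1 = -1

Sum = -1


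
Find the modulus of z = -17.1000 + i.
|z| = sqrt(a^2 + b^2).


|z| = sqrt((-17.1)^2 + 1^2) = sqrt(292.41 + 1) = sqrt(293.41) = 17.1292

|z| = 17.1292


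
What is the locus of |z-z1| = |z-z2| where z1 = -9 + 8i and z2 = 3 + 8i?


Equal distances means the locus is the perpendicular bisector of z1 and z2.
Midpoint = ((-9+3)/2, (8+8)/2) = (-3.0000, 8.0000)

Perpendicular bisector through (-3.0000, 8.0000)


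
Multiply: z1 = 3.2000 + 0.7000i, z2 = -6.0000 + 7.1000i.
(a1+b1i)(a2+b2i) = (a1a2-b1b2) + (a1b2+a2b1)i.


Real = 3.2*(-6) - 0.7*7.1 = -19.2 - 4.97 = -24.17
Imag = 3.2*7.1 - (6)*0.7 = 22.72 - (4.2) = 18.52

-24.1700 + 18.5200i


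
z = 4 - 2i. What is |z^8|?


|z| = sqrt(16+4) = sqrt(20) = 4.4721
|z^8| = |z|^8 = (sqrt(20))^8 = 20^4 = 160000

|z^8| = 160000


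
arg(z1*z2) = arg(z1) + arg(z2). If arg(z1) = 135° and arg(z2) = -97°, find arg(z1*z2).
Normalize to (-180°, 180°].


arg(z1*z2) = 135° - 97° = 38°
Normalized to (-180°, 180°]: 38°

38°


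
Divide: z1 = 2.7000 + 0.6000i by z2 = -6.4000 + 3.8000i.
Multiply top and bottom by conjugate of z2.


Conjugate of z2 = -6.4000 - 3.8000i
Numerator: (2.7000 + 0.6000i)(-6.4000 - 3.8000i) = -15.0000 - 14.1000i
Denominator: (-6.4)^2 + 3.8^2 = 55.4
Result = (-15.0000 - 14.1000i)/55.4

-0.2708 - 0.2545i


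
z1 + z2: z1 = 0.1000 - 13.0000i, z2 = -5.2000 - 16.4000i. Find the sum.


Real: 0.1 - 5.2 = -5.1
Imag: -13 - 16.4 = -29.4

-5.1000 - 29.4000i


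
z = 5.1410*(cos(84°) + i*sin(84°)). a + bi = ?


a = 5.1410*cos(84°) = 5.1410*0.10453 = 0.5374
b = 5.1410*sin(84°) = 5.1410*0.99452 = 5.1128

0.5374 + 5.1128i


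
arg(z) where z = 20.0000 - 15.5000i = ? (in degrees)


Re = 20, Im = -15.5
arg = atan2(-15.5, 20) = -37.7757 degrees

arg(z) = -37.7757 degrees


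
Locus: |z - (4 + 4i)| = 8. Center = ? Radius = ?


|z - z0| = r is a circle with center z0 and radius r.
Center = (4, 4), radius = 8

Circle with center (4, 4) and radius 8


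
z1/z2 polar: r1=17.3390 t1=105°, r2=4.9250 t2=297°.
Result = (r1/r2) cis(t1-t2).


r = 17.3390 / 4.9250 = 3.5206
theta = 105° - 297° = -192° = 168° (mod 360)

3.5206 cis(168°)


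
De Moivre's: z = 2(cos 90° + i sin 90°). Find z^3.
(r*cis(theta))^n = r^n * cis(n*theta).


r^3 = 2^3 = 8
n*theta = 3*90° = 270° = 270° (mod 360)
a = 8*cos(270°) = 0
b = 8*sin(270°) = -8.0000

8 cis(270°) = 0 - 8.0000i


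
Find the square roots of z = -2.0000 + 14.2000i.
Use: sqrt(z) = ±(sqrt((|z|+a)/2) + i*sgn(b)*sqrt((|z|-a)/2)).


|z| = sqrt(4+201.64) = 14.3402
sqrt((|z|+a)/2) = sqrt((14.3402+(-2))/2) = sqrt(6.1701) = 2.4840
sqrt((|z|-a)/2) = sqrt((14.3402-(-2))/2) = sqrt(8.1701) = 2.8583

±(2.4840 + 2.8583i) i.e. 2.4840 + 2.8583i and -2.4840 - 2.8583i


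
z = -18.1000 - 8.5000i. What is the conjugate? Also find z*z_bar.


z_bar = -18.1000 + 8.5000i
z*z_bar = (-18.1)^2 + (-8.5)^2 = 327.61 + 72.25 = 399.86

z_bar = -18.1000 + 8.5000i, z*z_bar = 399.86


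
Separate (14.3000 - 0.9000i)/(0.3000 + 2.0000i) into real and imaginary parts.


Multiply by conjugate: (14.3000 - 0.9000i)(0.3000 - 2.0000i) / (0.3^2 + 2^2)
Numerator real = 14.3*0.3 - (0.9)*2 = 2.49
Numerator imag = -0.9*0.3 - 14.3*2 = -28.87
Denominator = 4.09
Re(z) = 2.49/4.09 = 0.6088
Im(z) = -28.87/4.09 = -7.0587

Re(z) = 0.6088, Im(z) = -7.0587


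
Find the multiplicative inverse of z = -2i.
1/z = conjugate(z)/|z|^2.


|z|^2 = 0+4 = 4
1/z = (0 + 2i)/4

1/z = 0 + 0.5000i


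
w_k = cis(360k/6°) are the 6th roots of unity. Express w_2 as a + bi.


Angle = 360*2/6 = 120°
a = cos(120°) = -0.5000
b = sin(120°) = 0.8660

-0.5000 + 0.8660i


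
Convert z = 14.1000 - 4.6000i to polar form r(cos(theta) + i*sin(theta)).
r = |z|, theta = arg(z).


r = sqrt(198.81+21.16) = sqrt(219.97) = 14.8314
theta = atan2(-4.6, 14.1) = -18.0685 degrees

r = 14.8314, theta = -18.0685 degrees


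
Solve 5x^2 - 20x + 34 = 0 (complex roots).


disc = (-20)^2 - 4*5*34 = 400 - 680 = -280
sqrt(|disc|) = sqrt(280) = 16.7332
Real part = 20/(2*5) = 2.0000
Imag part = 16.7332/(2*5) = 1.6733

2.0000 ± 1.6733i


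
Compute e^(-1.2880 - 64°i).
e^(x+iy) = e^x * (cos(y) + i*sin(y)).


e^-1.2880 = 0.2758
cos(-64°) = 0.4384
sin(-64°) = -0.8988
Real = 0.2758*0.4384 = 0.1209
Imag = 0.2758*(-0.8988) = -0.2479

0.1209 - 0.2479i


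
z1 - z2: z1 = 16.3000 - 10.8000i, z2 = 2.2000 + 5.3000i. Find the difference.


Real: 16.3 - 2.2 = 14.1
Imag: -10.8 - 5.3 = -16.1

14.1000 - 16.1000i


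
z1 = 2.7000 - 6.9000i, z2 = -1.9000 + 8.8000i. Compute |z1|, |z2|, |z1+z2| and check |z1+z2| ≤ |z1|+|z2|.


|z1| = sqrt(2.7^2 + (-6.9)^2) = sqrt(54.9) = 7.4095
|z2| = sqrt((-1.9)^2 + 8.8^2) = sqrt(81.05) = 9.0028
z1+z2 = 0.8000 + 1.9000i
|z1+z2| = sqrt(4.25) = 2.0616
|z1|+|z2| = 7.4095 + 9.0028 = 16.4123

|z1+z2| = 2.0616 ≤ |z1|+|z2| = 16.4123 (verified)


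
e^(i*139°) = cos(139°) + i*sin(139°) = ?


cos(139°) = -0.7547
sin(139°) = 0.6561

e^(i*139°) = -0.7547 + 0.6561i


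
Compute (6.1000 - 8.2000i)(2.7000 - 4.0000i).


Real = 6.1*2.7 - (-8.2)*(-4) = 16.47 - 32.8 = -16.33
Imag = 6.1*(-4) + 2.7*(-8.2) = -24.4 - (22.14) = -46.54

-16.3300 - 46.5400i


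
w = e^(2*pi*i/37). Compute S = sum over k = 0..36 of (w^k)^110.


The roots are w_k = w^k with w = e^(2*pi*i/37), and (w^k)^110 = (w^110)^k.
So S = 1 + u + u^2 + ... + u^(36) with u = w^110.
110 = 2*37 + 36, so 110 is not a multiple of 37: u = (w^37)^2 * w^36 = w^36 ≠ 1 (w is a primitive 37th root), while u^37 = (w^37)^110 = 1.
Geometric series: S = (1 - u^37)/(1 - u) = (1 - 1)/(1 - u) = 0

S = 0


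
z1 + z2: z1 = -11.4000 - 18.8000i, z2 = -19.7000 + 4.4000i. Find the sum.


Real: -11.4 - 19.7 = -31.1
Imag: -18.8 + 4.4 = -14.4

-31.1000 - 14.4000i


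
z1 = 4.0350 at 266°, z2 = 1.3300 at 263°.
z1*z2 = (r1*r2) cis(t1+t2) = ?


r = 4.0350 * 1.3300 = 5.3666
theta = 266° + 263° = 529° = 169° (mod 360)

5.3666 cis(169°)


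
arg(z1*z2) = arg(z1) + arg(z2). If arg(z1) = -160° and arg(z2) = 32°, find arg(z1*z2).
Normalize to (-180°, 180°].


arg(z1*z2) = -160° + 32° = -128°
Normalized to (-180°, 180°]: -128°

-128°


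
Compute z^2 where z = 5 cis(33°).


r^2 = 5^2 = 25
n*theta = 2*33° = 66° = 66° (mod 360)
a = 25*cos(66°) = 10.1684
b = 25*sin(66°) = 22.8386

25 cis(66°) = 10.1684 + 22.8386i


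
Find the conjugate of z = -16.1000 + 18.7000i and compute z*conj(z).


z_bar = -16.1000 - 18.7000i
z*z_bar = (-16.1)^2 + 18.7^2 = 259.21 + 349.69 = 608.9

z_bar = -16.1000 - 18.7000i, z*z_bar = 608.9


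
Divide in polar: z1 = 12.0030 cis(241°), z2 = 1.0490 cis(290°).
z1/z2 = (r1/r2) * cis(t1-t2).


r = 12.0030 / 1.0490 = 11.4423
theta = 241° - 290° = -49° = 311° (mod 360)

11.4423 cis(311°)


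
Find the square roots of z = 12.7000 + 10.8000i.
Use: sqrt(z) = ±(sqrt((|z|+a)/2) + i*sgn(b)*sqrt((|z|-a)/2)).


|z| = sqrt(161.29+116.64) = 16.6712
sqrt((|z|+a)/2) = sqrt((16.6712+12.7)/2) = sqrt(14.6856) = 3.8322
sqrt((|z|-a)/2) = sqrt((16.6712-12.7)/2) = sqrt(1.9856) = 1.4091

±(3.8322 + 1.4091i) i.e. 3.8322 + 1.4091i and -3.8322 - 1.4091i


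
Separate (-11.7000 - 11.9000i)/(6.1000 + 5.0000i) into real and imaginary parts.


Multiply by conjugate: (-11.7000 - 11.9000i)(6.1000 - 5.0000i) / (6.1^2 + 5^2)
Numerator real = -11.7*6.1 - (11.9)*5 = -130.87
Numerator imag = -11.9*6.1 - (-11.7)*5 = -14.09
Denominator = 62.21
Re(z) = -130.87/62.21 = -2.1037
Im(z) = -14.09/62.21 = -0.2265

Re(z) = -2.1037, Im(z) = -0.2265


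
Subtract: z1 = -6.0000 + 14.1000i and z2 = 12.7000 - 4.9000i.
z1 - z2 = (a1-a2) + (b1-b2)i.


Real: -6 - 12.7 = -18.7
Imag: 14.1 + 4.9 = 19

-18.7000 + 19.0000i


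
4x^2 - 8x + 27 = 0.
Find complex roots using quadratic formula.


disc = (-8)^2 - 4*4*27 = 64 - 432 = -368
sqrt(|disc|) = sqrt(368) = 19.1833
Real part = 8/(2*4) = 1.0000
Imag part = 19.1833/(2*4) = 2.3979

1.0000 ± 2.3979i
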